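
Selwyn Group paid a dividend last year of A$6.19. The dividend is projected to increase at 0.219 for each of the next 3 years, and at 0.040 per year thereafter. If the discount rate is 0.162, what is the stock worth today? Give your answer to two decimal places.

Two-stage DDM. Project D₁…D_3 at 0.219, terminal growth 0.04, discount at r = 0.162.
D_1 = 7.5456
D_2 = 9.1981
D_3 = 11.2125
Terminal value at t=3: TV = D_4/(r−g) = 11.6610/(0.162−0.04) = 95.5818
P₀ = 7.5456/(1+0.162)^1 + 9.1981/(1+0.162)^2 + 11.2125/(1+0.162)^3 + 95.5818/(1+0.162)^3 = 81.3717

A$81.37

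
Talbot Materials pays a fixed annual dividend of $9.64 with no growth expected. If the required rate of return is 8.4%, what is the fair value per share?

Zero-growth DDM (perpetuity): P₀ = D/r = 9.64 / 0.084 = 114.7619

$114.76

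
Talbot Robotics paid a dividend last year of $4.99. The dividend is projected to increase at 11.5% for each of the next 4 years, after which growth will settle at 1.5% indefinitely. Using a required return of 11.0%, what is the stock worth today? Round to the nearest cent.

$74.47

Two-stage DDM. Project D₁…D_4 at 0.115, terminal growth 0.015, discount at r = 0.11.
D_1 = 5.5639
D_2 = 6.2037
D_3 = 6.9171
D_4 = 7.7126
Terminal value at t=4: TV = D_5/(r−g) = 7.8283/(0.11−0.015) = 82.4029
P₀ = 5.5639/(1+0.11)^1 + 6.2037/(1+0.11)^2 + 6.9171/(1+0.11)^3 + 7.7126/(1+0.11)^4 + 82.4029/(1+0.11)^4 = 74.4671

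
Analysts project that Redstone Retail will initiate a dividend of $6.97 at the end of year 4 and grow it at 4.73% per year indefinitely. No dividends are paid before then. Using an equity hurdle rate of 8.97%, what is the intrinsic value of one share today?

$127.04

Deferred-dividend DDM. At t=3 the remaining stream is a growing perpetuity with first payment D_4 = 6.97.
V_3 = D_4/(r−g) = 6.97/(0.0897−0.0473) = 164.3868
P₀ = V_3/(1+r)^3 = 164.3868/(1+0.0897)^3 = 127.0416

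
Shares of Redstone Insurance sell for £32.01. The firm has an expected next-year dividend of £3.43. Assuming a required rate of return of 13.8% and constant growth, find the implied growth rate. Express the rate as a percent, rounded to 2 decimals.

3.08%

From P₀ = D₁/(r − g), the implied growth is g = r − D₁/P₀.
g = 0.138 − 3.43/32.01 = 0.138 − 0.10715 = 0.03085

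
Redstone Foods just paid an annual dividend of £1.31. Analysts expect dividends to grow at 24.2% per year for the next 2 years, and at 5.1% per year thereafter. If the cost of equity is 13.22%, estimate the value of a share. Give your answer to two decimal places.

Two-stage DDM. Project D₁…D_2 at 0.242, terminal growth 0.051, discount at r = 0.1322.
D_1 = 1.6270
D_2 = 2.0208
Terminal value at t=2: TV = D_3/(r−g) = 2.1238/(0.1322−0.051) = 26.1554
P₀ = 1.6270/(1+0.1322)^1 + 2.0208/(1+0.1322)^2 + 26.1554/(1+0.1322)^2 = 23.4174

£23.42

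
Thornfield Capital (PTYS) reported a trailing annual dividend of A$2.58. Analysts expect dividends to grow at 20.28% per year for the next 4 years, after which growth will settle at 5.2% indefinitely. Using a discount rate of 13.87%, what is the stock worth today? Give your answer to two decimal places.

Two-stage DDM. Project D₁…D_4 at 0.2028, terminal growth 0.052, discount at r = 0.1387.
D_1 = 3.1032
D_2 = 3.7326
D_3 = 4.4895
D_4 = 5.4000
Terminal value at t=4: TV = D_5/(r−g) = 5.6808/(0.1387−0.052) = 65.5224
P₀ = 3.1032/(1+0.1387)^1 + 3.7326/(1+0.1387)^2 + 4.4895/(1+0.1387)^3 + 5.4000/(1+0.1387)^4 + 65.5224/(1+0.1387)^4 = 50.8284

A$50.83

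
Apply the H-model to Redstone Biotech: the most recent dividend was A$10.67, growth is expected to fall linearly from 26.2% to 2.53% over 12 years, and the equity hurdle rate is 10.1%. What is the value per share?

H-model: P₀ = D₀[(1+g_L) + H(g_S−g_L)]/(r−g_L), with H = 12/2 = 6.
P₀ = 10.67 × [(1+0.0253) + 6×(0.262−0.0253)] / (0.101−0.0253)
   = 10.67 × 2.4455 / 0.0757 = 344.6960

A$344.70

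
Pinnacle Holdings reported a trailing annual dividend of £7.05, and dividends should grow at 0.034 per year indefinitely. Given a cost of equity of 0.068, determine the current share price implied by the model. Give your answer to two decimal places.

Gordon growth model: P₀ = D₁/(r − g). D₁ = 7.05 × (1 + 0.034) = 7.2897.
P₀ = 7.2897 / (0.068 − 0.034) = 7.2897 / 0.034 = 214.4029

£214.40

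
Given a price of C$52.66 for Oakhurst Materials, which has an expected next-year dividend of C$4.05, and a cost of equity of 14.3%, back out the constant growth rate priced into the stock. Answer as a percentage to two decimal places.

From P₀ = D₁/(r − g), the implied growth is g = r − D₁/P₀.
g = 0.143 − 4.05/52.66 = 0.143 − 0.07691 = 0.06609

6.61%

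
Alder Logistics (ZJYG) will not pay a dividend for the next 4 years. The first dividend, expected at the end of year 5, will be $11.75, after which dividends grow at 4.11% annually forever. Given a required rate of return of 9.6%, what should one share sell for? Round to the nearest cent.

Deferred-dividend DDM. At t=4 the remaining stream is a growing perpetuity with first payment D_5 = 11.75.
V_4 = D_5/(r−g) = 11.75/(0.096−0.0411) = 214.0255
P₀ = V_4/(1+r)^4 = 214.0255/(1+0.096)^4 = 148.3281

$148.33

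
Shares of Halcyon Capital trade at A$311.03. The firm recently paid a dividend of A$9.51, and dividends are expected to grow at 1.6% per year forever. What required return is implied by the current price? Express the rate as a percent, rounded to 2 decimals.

Rearranging the constant-growth DDM: r = D₁/P₀ + g.
D₁ = 9.51 × (1 + 0.016) = 9.6622.
r = 9.6622 / 311.03 + 0.016 = 0.03107 + 0.016 = 0.04707

4.71%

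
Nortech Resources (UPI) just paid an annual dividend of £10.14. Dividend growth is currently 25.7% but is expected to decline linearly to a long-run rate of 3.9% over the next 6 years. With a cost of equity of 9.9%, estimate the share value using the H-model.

£286.12

H-model: P₀ = D₀[(1+g_L) + H(g_S−g_L)]/(r−g_L), with H = 6/2 = 3.
P₀ = 10.14 × [(1+0.039) + 3×(0.257−0.039)] / (0.099−0.039)
   = 10.14 × 1.6930 / 0.06 = 286.1170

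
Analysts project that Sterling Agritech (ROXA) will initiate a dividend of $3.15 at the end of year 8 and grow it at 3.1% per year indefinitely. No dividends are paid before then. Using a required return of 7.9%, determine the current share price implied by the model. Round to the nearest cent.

$38.54

Deferred-dividend DDM. At t=7 the remaining stream is a growing perpetuity with first payment D_8 = 3.15.
V_7 = D_8/(r−g) = 3.15/(0.079−0.031) = 65.6250
P₀ = V_7/(1+r)^7 = 65.6250/(1+0.079)^7 = 38.5407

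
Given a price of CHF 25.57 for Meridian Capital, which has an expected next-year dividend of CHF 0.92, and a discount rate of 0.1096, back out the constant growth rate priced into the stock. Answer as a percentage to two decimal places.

7.36%

From P₀ = D₁/(r − g), the implied growth is g = r − D₁/P₀.
g = 0.1096 − 0.92/25.57 = 0.1096 − 0.03598 = 0.07362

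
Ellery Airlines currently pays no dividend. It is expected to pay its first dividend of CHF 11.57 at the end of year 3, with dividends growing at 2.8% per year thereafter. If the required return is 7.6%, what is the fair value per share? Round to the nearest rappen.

Deferred-dividend DDM. At t=2 the remaining stream is a growing perpetuity with first payment D_3 = 11.57.
V_2 = D_3/(r−g) = 11.57/(0.076−0.028) = 241.0417
P₀ = V_2/(1+r)^2 = 241.0417/(1+0.076)^2 = 208.1937

CHF 208.19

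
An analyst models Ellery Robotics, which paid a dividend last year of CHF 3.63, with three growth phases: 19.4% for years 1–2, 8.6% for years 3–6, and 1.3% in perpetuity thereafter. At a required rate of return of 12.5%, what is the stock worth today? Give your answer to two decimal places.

CHF 55.04

Three-stage DDM. Project D₁…D_6; terminal Gordon value at t=6 with g = 0.013; discount at r = 0.125.
D_1 = 4.3342
D_2 = 5.1751
D_3 = 5.6201
D_4 = 6.1034
D_5 = 6.6283
D_6 = 7.1984
TV_6 = 7.2920/(0.125−0.013) = 65.1067
P₀ = Σ Dₜ/(1+r)ᵗ + TV_6/(1+r)^6 = 55.0433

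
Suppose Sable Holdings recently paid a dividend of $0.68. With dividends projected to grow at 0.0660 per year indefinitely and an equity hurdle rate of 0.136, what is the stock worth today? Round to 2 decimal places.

Gordon growth model: P₀ = D₁/(r − g). D₁ = 0.68 × (1 + 0.066) = 0.7249.
P₀ = 0.7249 / (0.136 − 0.066) = 0.7249 / 0.07 = 10.3554

$10.36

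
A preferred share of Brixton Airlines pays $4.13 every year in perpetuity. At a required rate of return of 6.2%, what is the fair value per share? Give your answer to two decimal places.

$66.61

Zero-growth DDM (perpetuity): P₀ = D/r = 4.13 / 0.062 = 66.6129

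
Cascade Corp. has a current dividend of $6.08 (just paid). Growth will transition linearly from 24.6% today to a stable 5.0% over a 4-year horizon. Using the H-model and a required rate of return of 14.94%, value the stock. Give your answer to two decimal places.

H-model: P₀ = D₀[(1+g_L) + H(g_S−g_L)]/(r−g_L), with H = 4/2 = 2.
P₀ = 6.08 × [(1+0.05) + 2×(0.246−0.05)] / (0.1494−0.05)
   = 6.08 × 1.4420 / 0.0994 = 88.2028

$88.20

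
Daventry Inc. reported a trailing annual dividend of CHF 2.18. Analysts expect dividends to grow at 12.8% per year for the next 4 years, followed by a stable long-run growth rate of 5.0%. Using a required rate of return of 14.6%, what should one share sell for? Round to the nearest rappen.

CHF 30.76

Two-stage DDM. Project D₁…D_4 at 0.128, terminal growth 0.05, discount at r = 0.146.
D_1 = 2.4590
D_2 = 2.7738
D_3 = 3.1288
D_4 = 3.5293
Terminal value at t=4: TV = D_5/(r−g) = 3.7058/(0.146−0.05) = 38.6021
P₀ = 2.4590/(1+0.146)^1 + 2.7738/(1+0.146)^2 + 3.1288/(1+0.146)^3 + 3.5293/(1+0.146)^4 + 38.6021/(1+0.146)^4 = 30.7636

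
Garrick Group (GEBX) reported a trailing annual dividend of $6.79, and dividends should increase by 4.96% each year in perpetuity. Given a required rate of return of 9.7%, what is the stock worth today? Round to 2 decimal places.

Gordon growth model: P₀ = D₁/(r − g). D₁ = 6.79 × (1 + 0.0496) = 7.1268.
P₀ = 7.1268 / (0.097 − 0.0496) = 7.1268 / 0.0474 = 150.3541

$150.35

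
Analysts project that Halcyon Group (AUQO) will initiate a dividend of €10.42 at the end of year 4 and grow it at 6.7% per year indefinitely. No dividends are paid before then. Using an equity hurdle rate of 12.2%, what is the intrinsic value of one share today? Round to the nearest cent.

Deferred-dividend DDM. At t=3 the remaining stream is a growing perpetuity with first payment D_4 = 10.42.
V_3 = D_4/(r−g) = 10.42/(0.122−0.067) = 189.4545
P₀ = V_3/(1+r)^3 = 189.4545/(1+0.122)^3 = 134.1302

€134.13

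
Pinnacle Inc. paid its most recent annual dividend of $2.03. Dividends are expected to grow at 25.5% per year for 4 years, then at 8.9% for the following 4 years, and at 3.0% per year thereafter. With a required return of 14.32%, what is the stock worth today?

$42.86

Three-stage DDM. Project D₁…D_8; terminal Gordon value at t=8 with g = 0.03; discount at r = 0.1432.
D_1 = 2.5476
D_2 = 3.1973
D_3 = 4.0126
D_4 = 5.0358
D_5 = 5.4840
D_6 = 5.9721
D_7 = 6.5036
D_8 = 7.0824
TV_8 = 7.2949/(0.1432−0.03) = 64.4426
P₀ = Σ Dₜ/(1+r)ᵗ + TV_8/(1+r)^8 = 42.8594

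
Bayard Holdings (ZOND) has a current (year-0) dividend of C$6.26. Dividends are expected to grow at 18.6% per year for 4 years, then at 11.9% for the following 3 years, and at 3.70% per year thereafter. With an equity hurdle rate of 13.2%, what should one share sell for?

C$129.81

Three-stage DDM. Project D₁…D_7; terminal Gordon value at t=7 with g = 0.037; discount at r = 0.132.
D_1 = 7.4244
D_2 = 8.8053
D_3 = 10.4431
D_4 = 12.3855
D_5 = 13.8594
D_6 = 15.5086
D_7 = 17.3542
TV_7 = 17.9963/(0.132−0.037) = 189.4342
P₀ = Σ Dₜ/(1+r)ᵗ + TV_7/(1+r)^7 = 129.8149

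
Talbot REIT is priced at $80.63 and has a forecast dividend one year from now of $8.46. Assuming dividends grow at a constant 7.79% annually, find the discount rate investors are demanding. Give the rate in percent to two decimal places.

18.28%

Rearranging the constant-growth DDM: r = D₁/P₀ + g.
r = 8.4600 / 80.63 + 0.0779 = 0.10492 + 0.0779 = 0.18282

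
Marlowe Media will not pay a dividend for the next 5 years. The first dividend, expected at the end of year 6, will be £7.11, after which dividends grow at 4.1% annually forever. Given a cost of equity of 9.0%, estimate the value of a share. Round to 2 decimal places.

£94.31

Deferred-dividend DDM. At t=5 the remaining stream is a growing perpetuity with first payment D_6 = 7.11.
V_5 = D_6/(r−g) = 7.11/(0.09−0.041) = 145.1020
P₀ = V_5/(1+r)^5 = 145.1020/(1+0.09)^5 = 94.3064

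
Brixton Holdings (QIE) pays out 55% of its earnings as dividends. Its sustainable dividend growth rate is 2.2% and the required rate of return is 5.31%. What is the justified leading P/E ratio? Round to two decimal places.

17.68

Justified leading P/E = b/(r−g) = 0.55/(0.0531−0.022) = 17.6849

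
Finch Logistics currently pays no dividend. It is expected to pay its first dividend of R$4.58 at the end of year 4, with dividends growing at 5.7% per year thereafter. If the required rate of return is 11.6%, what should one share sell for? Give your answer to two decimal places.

Deferred-dividend DDM. At t=3 the remaining stream is a growing perpetuity with first payment D_4 = 4.58.
V_3 = D_4/(r−g) = 4.58/(0.116−0.057) = 77.6271
P₀ = V_3/(1+r)^3 = 77.6271/(1+0.116)^3 = 55.8497

R$55.85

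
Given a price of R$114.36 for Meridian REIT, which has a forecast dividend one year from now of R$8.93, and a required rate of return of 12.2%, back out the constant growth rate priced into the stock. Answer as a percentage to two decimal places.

4.39%

From P₀ = D₁/(r − g), the implied growth is g = r − D₁/P₀.
g = 0.122 − 8.93/114.36 = 0.122 − 0.07809 = 0.04391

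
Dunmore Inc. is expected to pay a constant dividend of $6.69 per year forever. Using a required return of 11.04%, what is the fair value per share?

$60.60

Zero-growth DDM (perpetuity): P₀ = D/r = 6.69 / 0.1104 = 60.5978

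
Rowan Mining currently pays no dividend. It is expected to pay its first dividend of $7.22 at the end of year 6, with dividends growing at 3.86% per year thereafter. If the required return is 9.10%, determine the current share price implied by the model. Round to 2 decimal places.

$89.14

Deferred-dividend DDM. At t=5 the remaining stream is a growing perpetuity with first payment D_6 = 7.22.
V_5 = D_6/(r−g) = 7.22/(0.091−0.0386) = 137.7863
P₀ = V_5/(1+r)^5 = 137.7863/(1+0.091)^5 = 89.1420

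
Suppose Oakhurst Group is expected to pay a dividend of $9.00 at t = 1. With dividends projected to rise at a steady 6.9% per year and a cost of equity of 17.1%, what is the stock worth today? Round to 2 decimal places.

Gordon growth model: P₀ = D₁/(r − g), with D₁ = 9.00 given directly.
P₀ = 9.0000 / (0.171 − 0.069) = 9.0000 / 0.102 = 88.2353

$88.24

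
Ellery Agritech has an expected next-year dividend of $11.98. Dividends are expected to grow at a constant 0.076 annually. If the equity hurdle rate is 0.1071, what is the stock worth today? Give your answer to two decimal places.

$385.21

Gordon growth model: P₀ = D₁/(r − g), with D₁ = 11.98 given directly.
P₀ = 11.9800 / (0.1071 − 0.076) = 11.9800 / 0.0311 = 385.2090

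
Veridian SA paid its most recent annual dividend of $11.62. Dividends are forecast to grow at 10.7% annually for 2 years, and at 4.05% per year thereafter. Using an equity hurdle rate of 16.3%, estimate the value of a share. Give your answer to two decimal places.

$111.01

Two-stage DDM. Project D₁…D_2 at 0.107, terminal growth 0.0405, discount at r = 0.163.
D_1 = 12.8633
D_2 = 14.2397
Terminal value at t=2: TV = D_3/(r−g) = 14.8164/(0.163−0.0405) = 120.9504
P₀ = 12.8633/(1+0.163)^1 + 14.2397/(1+0.163)^2 + 120.9504/(1+0.163)^2 = 111.0111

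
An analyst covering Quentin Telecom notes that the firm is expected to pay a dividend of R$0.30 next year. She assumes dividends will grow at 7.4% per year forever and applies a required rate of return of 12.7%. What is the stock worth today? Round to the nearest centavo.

R$5.66

Gordon growth model: P₀ = D₁/(r − g), with D₁ = 0.30 given directly.
P₀ = 0.3000 / (0.127 − 0.074) = 0.3000 / 0.053 = 5.6604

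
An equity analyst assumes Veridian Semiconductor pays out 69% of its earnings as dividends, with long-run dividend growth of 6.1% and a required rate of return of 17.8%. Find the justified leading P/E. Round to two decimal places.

5.90

Justified leading P/E = b/(r−g) = 0.69/(0.178−0.061) = 5.8974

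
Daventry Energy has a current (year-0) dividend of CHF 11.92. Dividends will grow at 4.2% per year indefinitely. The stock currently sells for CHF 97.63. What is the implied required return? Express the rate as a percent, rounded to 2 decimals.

16.92%

Rearranging the constant-growth DDM: r = D₁/P₀ + g.
D₁ = 11.92 × (1 + 0.042) = 12.4206.
r = 12.4206 / 97.63 + 0.042 = 0.12722 + 0.042 = 0.16922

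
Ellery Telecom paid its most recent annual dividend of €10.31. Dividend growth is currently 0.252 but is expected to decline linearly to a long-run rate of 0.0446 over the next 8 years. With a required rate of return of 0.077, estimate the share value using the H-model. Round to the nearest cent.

H-model: P₀ = D₀[(1+g_L) + H(g_S−g_L)]/(r−g_L), with H = 8/2 = 4.
P₀ = 10.31 × [(1+0.0446) + 4×(0.252−0.0446)] / (0.077−0.0446)
   = 10.31 × 1.8742 / 0.0324 = 596.3890

€596.39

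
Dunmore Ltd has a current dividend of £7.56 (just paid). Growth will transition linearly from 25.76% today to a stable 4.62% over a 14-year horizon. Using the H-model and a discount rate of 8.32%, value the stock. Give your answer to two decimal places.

£516.12

H-model: P₀ = D₀[(1+g_L) + H(g_S−g_L)]/(r−g_L), with H = 14/2 = 7.
P₀ = 7.56 × [(1+0.0462) + 7×(0.2576−0.0462)] / (0.0832−0.0462)
   = 7.56 × 2.5260 / 0.037 = 516.1232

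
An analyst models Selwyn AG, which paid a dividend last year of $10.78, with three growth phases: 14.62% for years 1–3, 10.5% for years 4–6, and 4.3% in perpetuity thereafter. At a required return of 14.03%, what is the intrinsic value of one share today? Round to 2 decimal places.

Three-stage DDM. Project D₁…D_6; terminal Gordon value at t=6 with g = 0.043; discount at r = 0.1403.
D_1 = 12.3560
D_2 = 14.1625
D_3 = 16.2330
D_4 = 17.9375
D_5 = 19.8210
D_6 = 21.9022
TV_6 = 22.8439/(0.1403−0.043) = 234.7785
P₀ = Σ Dₜ/(1+r)ᵗ + TV_6/(1+r)^6 = 170.3217

$170.32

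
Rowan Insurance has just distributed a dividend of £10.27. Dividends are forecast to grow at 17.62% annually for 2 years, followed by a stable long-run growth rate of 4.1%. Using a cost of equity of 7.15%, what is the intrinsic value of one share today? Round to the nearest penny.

Two-stage DDM. Project D₁…D_2 at 0.1762, terminal growth 0.041, discount at r = 0.0715.
D_1 = 12.0796
D_2 = 14.2080
Terminal value at t=2: TV = D_3/(r−g) = 14.7905/(0.0715−0.041) = 484.9352
P₀ = 12.0796/(1+0.0715)^1 + 14.2080/(1+0.0715)^2 + 484.9352/(1+0.0715)^2 = 446.0247

£446.02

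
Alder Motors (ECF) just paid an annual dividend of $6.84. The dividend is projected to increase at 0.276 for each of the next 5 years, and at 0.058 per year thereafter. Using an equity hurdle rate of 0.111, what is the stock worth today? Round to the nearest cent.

Two-stage DDM. Project D₁…D_5 at 0.276, terminal growth 0.058, discount at r = 0.111.
D_1 = 8.7278
D_2 = 11.1367
D_3 = 14.2105
D_4 = 18.1325
D_5 = 23.1371
Terminal value at t=5: TV = D_6/(r−g) = 24.4791/(0.111−0.058) = 461.8695
P₀ = 8.7278/(1+0.111)^1 + 11.1367/(1+0.111)^2 + 14.2105/(1+0.111)^3 + 18.1325/(1+0.111)^4 + 23.1371/(1+0.111)^5 + 461.8695/(1+0.111)^5 = 325.6772

$325.68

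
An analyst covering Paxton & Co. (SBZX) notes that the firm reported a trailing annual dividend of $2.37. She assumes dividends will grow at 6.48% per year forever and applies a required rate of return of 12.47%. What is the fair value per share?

Gordon growth model: P₀ = D₁/(r − g). D₁ = 2.37 × (1 + 0.0648) = 2.5236.
P₀ = 2.5236 / (0.1247 − 0.0648) = 2.5236 / 0.0599 = 42.1298

$42.13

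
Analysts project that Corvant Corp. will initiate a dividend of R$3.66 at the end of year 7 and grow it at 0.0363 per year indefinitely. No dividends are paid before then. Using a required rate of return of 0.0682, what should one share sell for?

R$77.23

Deferred-dividend DDM. At t=6 the remaining stream is a growing perpetuity with first payment D_7 = 3.66.
V_6 = D_7/(r−g) = 3.66/(0.0682−0.0363) = 114.7335
P₀ = V_6/(1+r)^6 = 114.7335/(1+0.0682)^6 = 77.2280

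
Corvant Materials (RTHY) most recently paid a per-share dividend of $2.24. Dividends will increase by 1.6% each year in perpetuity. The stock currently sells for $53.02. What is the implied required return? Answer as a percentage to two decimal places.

5.89%

Rearranging the constant-growth DDM: r = D₁/P₀ + g.
D₁ = 2.24 × (1 + 0.016) = 2.2758.
r = 2.2758 / 53.02 + 0.016 = 0.04292 + 0.016 = 0.05892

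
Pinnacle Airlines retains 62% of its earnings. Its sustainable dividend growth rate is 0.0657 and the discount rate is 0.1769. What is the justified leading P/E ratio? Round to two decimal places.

3.42

Payout ratio b = 1 − 0.62 = 0.38.
Justified leading P/E = b/(r−g) = 0.38/(0.1769−0.0657) = 3.4173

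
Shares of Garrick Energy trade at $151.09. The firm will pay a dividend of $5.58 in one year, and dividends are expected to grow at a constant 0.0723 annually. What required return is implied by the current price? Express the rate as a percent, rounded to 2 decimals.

Rearranging the constant-growth DDM: r = D₁/P₀ + g.
r = 5.5800 / 151.09 + 0.0723 = 0.03693 + 0.0723 = 0.10923

10.92%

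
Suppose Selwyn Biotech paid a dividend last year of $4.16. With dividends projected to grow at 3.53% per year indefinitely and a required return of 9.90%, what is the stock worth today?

$67.61

Gordon growth model: P₀ = D₁/(r − g). D₁ = 4.16 × (1 + 0.0353) = 4.3068.
P₀ = 4.3068 / (0.099 − 0.0353) = 4.3068 / 0.0637 = 67.6114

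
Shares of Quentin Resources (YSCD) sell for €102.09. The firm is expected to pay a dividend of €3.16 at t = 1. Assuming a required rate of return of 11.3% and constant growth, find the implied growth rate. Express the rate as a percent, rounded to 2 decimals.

From P₀ = D₁/(r − g), the implied growth is g = r − D₁/P₀.
g = 0.113 − 3.16/102.09 = 0.113 − 0.03095 = 0.08205

8.20%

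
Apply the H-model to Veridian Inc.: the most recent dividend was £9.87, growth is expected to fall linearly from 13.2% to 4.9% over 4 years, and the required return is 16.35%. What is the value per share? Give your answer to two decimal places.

£104.73

H-model: P₀ = D₀[(1+g_L) + H(g_S−g_L)]/(r−g_L), with H = 4/2 = 2.
P₀ = 9.87 × [(1+0.049) + 2×(0.132−0.049)] / (0.1635−0.049)
   = 9.87 × 1.2150 / 0.1145 = 104.7341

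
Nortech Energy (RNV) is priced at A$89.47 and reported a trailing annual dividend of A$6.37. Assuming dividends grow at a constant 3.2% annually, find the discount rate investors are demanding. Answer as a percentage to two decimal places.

Rearranging the constant-growth DDM: r = D₁/P₀ + g.
D₁ = 6.37 × (1 + 0.032) = 6.5738.
r = 6.5738 / 89.47 + 0.032 = 0.07348 + 0.032 = 0.10548

10.55%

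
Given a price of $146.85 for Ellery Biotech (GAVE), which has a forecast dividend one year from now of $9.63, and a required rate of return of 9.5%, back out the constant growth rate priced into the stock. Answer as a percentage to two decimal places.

2.94%

From P₀ = D₁/(r − g), the implied growth is g = r − D₁/P₀.
g = 0.095 − 9.63/146.85 = 0.095 − 0.06558 = 0.02942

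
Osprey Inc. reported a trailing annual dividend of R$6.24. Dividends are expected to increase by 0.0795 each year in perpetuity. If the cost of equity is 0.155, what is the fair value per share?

Gordon growth model: P₀ = D₁/(r − g). D₁ = 6.24 × (1 + 0.0795) = 6.7361.
P₀ = 6.7361 / (0.155 − 0.0795) = 6.7361 / 0.0755 = 89.2196

R$89.22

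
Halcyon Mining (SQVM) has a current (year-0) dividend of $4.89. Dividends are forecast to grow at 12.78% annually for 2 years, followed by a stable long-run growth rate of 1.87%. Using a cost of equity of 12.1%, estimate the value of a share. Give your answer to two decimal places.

Two-stage DDM. Project D₁…D_2 at 0.1278, terminal growth 0.0187, discount at r = 0.121.
D_1 = 5.5149
D_2 = 6.2198
Terminal value at t=2: TV = D_3/(r−g) = 6.3361/(0.121−0.0187) = 61.9361
P₀ = 5.5149/(1+0.121)^1 + 6.2198/(1+0.121)^2 + 61.9361/(1+0.121)^2 = 59.1562

$59.16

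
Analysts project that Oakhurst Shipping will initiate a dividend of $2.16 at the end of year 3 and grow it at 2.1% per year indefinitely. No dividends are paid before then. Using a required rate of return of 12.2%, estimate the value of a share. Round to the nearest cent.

$16.99

Deferred-dividend DDM. At t=2 the remaining stream is a growing perpetuity with first payment D_3 = 2.16.
V_2 = D_3/(r−g) = 2.16/(0.122−0.021) = 21.3861
P₀ = V_2/(1+r)^2 = 21.3861/(1+0.122)^2 = 16.9882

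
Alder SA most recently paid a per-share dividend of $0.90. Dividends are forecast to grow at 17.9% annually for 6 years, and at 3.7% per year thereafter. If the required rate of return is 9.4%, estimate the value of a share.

$32.73

Two-stage DDM. Project D₁…D_6 at 0.179, terminal growth 0.037, discount at r = 0.094.
D_1 = 1.0611
D_2 = 1.2510
D_3 = 1.4750
D_4 = 1.7390
D_5 = 2.0503
D_6 = 2.4173
Terminal value at t=6: TV = D_7/(r−g) = 2.5067/(0.094−0.037) = 43.9774
P₀ = 1.0611/(1+0.094)^1 + 1.2510/(1+0.094)^2 + 1.4750/(1+0.094)^3 + 1.7390/(1+0.094)^4 + 2.0503/(1+0.094)^5 + 2.4173/(1+0.094)^6 + 43.9774/(1+0.094)^6 = 32.7263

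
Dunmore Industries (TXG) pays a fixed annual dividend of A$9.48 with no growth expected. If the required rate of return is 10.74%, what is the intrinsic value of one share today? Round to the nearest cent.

A$88.27

Zero-growth DDM (perpetuity): P₀ = D/r = 9.48 / 0.1074 = 88.2682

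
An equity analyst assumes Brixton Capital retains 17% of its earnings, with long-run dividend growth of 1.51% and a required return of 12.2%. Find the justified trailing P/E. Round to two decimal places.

7.88

Payout ratio b = 1 − 0.17 = 0.83.
Justified trailing P/E = b(1+g)/(r−g) = 0.83×(1+0.0151)/(0.122−0.0151) = 7.8815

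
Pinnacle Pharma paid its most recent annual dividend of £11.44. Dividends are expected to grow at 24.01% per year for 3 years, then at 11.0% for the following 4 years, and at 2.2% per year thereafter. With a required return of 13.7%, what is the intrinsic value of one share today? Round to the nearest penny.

£216.67

Three-stage DDM. Project D₁…D_7; terminal Gordon value at t=7 with g = 0.022; discount at r = 0.137.
D_1 = 14.1867
D_2 = 17.5930
D_3 = 21.8171
D_4 = 24.2169
D_5 = 26.8808
D_6 = 29.8377
D_7 = 33.1198
TV_7 = 33.8485/(0.137−0.022) = 294.3345
P₀ = Σ Dₜ/(1+r)ᵗ + TV_7/(1+r)^7 = 216.6748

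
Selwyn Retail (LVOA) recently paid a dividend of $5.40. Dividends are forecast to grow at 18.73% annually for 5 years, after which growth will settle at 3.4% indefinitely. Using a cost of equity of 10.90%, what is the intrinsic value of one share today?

$138.00

Two-stage DDM. Project D₁…D_5 at 0.1873, terminal growth 0.034, discount at r = 0.109.
D_1 = 6.4114
D_2 = 7.6123
D_3 = 9.0381
D_4 = 10.7309
D_5 = 12.7408
Terminal value at t=5: TV = D_6/(r−g) = 13.1740/(0.109−0.034) = 175.6529
P₀ = 6.4114/(1+0.109)^1 + 7.6123/(1+0.109)^2 + 9.0381/(1+0.109)^3 + 10.7309/(1+0.109)^4 + 12.7408/(1+0.109)^5 + 175.6529/(1+0.109)^5 = 137.9989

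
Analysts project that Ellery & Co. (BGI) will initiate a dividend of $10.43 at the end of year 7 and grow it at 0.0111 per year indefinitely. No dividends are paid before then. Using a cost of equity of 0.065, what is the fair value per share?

$132.62

Deferred-dividend DDM. At t=6 the remaining stream is a growing perpetuity with first payment D_7 = 10.43.
V_6 = D_7/(r−g) = 10.43/(0.065−0.0111) = 193.5065
P₀ = V_6/(1+r)^6 = 193.5065/(1+0.065)^6 = 132.6166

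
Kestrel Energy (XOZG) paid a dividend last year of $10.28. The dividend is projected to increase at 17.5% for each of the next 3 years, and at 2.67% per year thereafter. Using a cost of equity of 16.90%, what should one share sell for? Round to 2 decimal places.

Two-stage DDM. Project D₁…D_3 at 0.175, terminal growth 0.0267, discount at r = 0.169.
D_1 = 12.0790
D_2 = 14.1928
D_3 = 16.6766
Terminal value at t=3: TV = D_4/(r−g) = 17.1218/(0.169−0.0267) = 120.3221
P₀ = 12.0790/(1+0.169)^1 + 14.1928/(1+0.169)^2 + 16.6766/(1+0.169)^3 + 120.3221/(1+0.169)^3 = 106.4762

$106.48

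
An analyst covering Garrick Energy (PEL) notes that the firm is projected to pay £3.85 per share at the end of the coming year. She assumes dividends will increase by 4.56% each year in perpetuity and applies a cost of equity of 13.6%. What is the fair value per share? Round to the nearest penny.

Gordon growth model: P₀ = D₁/(r − g), with D₁ = 3.85 given directly.
P₀ = 3.8500 / (0.136 − 0.0456) = 3.8500 / 0.0904 = 42.5885

£42.59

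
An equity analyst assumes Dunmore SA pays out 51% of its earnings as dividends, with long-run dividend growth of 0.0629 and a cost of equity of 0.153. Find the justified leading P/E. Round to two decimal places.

5.66

Justified leading P/E = b/(r−g) = 0.51/(0.153−0.0629) = 5.6604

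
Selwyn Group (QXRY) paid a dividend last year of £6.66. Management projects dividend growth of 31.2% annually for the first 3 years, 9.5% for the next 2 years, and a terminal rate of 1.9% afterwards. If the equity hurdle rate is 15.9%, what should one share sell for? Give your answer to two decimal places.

Three-stage DDM. Project D₁…D_5; terminal Gordon value at t=5 with g = 0.019; discount at r = 0.159.
D_1 = 8.7379
D_2 = 11.4642
D_3 = 15.0410
D_4 = 16.4699
D_5 = 18.0345
TV_5 = 18.3771/(0.159−0.019) = 131.2654
P₀ = Σ Dₜ/(1+r)ᵗ + TV_5/(1+r)^5 = 106.2531

£106.25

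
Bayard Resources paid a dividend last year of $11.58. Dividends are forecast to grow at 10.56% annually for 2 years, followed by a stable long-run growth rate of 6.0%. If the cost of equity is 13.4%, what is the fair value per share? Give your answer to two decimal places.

$179.97

Two-stage DDM. Project D₁…D_2 at 0.1056, terminal growth 0.06, discount at r = 0.134.
D_1 = 12.8028
D_2 = 14.1548
Terminal value at t=2: TV = D_3/(r−g) = 15.0041/(0.134−0.06) = 202.7584
P₀ = 12.8028/(1+0.134)^1 + 14.1548/(1+0.134)^2 + 202.7584/(1+0.134)^2 = 179.9685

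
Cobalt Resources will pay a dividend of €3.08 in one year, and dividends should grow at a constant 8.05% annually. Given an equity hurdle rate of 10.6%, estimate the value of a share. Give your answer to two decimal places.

Gordon growth model: P₀ = D₁/(r − g), with D₁ = 3.08 given directly.
P₀ = 3.0800 / (0.106 − 0.0805) = 3.0800 / 0.0255 = 120.7843

€120.78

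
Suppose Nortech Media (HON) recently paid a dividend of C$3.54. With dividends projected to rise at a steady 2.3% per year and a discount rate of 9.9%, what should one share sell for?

Gordon growth model: P₀ = D₁/(r − g). D₁ = 3.54 × (1 + 0.023) = 3.6214.
P₀ = 3.6214 / (0.099 − 0.023) = 3.6214 / 0.076 = 47.6503

C$47.65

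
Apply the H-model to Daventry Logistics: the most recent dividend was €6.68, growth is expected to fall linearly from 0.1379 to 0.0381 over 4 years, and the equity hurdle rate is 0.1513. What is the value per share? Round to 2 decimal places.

€73.04

H-model: P₀ = D₀[(1+g_L) + H(g_S−g_L)]/(r−g_L), with H = 4/2 = 2.
P₀ = 6.68 × [(1+0.0381) + 2×(0.1379−0.0381)] / (0.1513−0.0381)
   = 6.68 × 1.2377 / 0.1132 = 73.0374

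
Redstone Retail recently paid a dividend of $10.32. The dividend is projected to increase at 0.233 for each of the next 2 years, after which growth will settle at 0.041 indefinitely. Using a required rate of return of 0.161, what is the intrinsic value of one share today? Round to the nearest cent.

Two-stage DDM. Project D₁…D_2 at 0.233, terminal growth 0.041, discount at r = 0.161.
D_1 = 12.7246
D_2 = 15.6894
Terminal value at t=2: TV = D_3/(r−g) = 16.3326/(0.161−0.041) = 136.1054
P₀ = 12.7246/(1+0.161)^1 + 15.6894/(1+0.161)^2 + 136.1054/(1+0.161)^2 = 123.5740

$123.57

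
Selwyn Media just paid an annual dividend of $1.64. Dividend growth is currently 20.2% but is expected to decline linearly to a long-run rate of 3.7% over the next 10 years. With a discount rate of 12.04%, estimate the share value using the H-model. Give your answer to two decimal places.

$36.61

H-model: P₀ = D₀[(1+g_L) + H(g_S−g_L)]/(r−g_L), with H = 10/2 = 5.
P₀ = 1.64 × [(1+0.037) + 5×(0.202−0.037)] / (0.1204−0.037)
   = 1.64 × 1.8620 / 0.0834 = 36.6149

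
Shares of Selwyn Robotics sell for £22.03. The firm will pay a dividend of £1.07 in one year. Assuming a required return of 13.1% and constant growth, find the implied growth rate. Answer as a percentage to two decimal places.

From P₀ = D₁/(r − g), the implied growth is g = r − D₁/P₀.
g = 0.131 − 1.07/22.03 = 0.131 − 0.04857 = 0.08243

8.24%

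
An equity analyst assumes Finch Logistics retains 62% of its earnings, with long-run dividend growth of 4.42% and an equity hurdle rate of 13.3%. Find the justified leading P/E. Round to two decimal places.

4.28

Payout ratio b = 1 − 0.62 = 0.38.
Justified leading P/E = b/(r−g) = 0.38/(0.133−0.0442) = 4.2793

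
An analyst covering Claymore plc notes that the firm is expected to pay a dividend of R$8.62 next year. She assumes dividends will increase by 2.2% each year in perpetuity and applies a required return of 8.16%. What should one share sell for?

Gordon growth model: P₀ = D₁/(r − g), with D₁ = 8.62 given directly.
P₀ = 8.6200 / (0.0816 − 0.022) = 8.6200 / 0.0596 = 144.6309

R$144.63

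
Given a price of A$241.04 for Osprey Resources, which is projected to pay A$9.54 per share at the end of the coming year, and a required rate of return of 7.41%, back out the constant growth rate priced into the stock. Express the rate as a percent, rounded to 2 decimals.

3.45%

From P₀ = D₁/(r − g), the implied growth is g = r − D₁/P₀.
g = 0.0741 − 9.54/241.04 = 0.0741 − 0.03958 = 0.03452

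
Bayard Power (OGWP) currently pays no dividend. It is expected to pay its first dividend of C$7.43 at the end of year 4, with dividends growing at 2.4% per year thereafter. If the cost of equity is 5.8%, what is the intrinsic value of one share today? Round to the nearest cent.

C$184.52

Deferred-dividend DDM. At t=3 the remaining stream is a growing perpetuity with first payment D_4 = 7.43.
V_3 = D_4/(r−g) = 7.43/(0.058−0.024) = 218.5294
P₀ = V_3/(1+r)^3 = 218.5294/(1+0.058)^3 = 184.5240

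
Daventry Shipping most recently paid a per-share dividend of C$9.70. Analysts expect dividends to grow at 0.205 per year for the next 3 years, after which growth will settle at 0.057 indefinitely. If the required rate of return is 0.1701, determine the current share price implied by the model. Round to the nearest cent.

Two-stage DDM. Project D₁…D_3 at 0.205, terminal growth 0.057, discount at r = 0.1701.
D_1 = 11.6885
D_2 = 14.0846
D_3 = 16.9720
Terminal value at t=3: TV = D_4/(r−g) = 17.9394/(0.1701−0.057) = 158.6154
P₀ = 11.6885/(1+0.1701)^1 + 14.0846/(1+0.1701)^2 + 16.9720/(1+0.1701)^3 + 158.6154/(1+0.1701)^3 = 129.8801

C$129.88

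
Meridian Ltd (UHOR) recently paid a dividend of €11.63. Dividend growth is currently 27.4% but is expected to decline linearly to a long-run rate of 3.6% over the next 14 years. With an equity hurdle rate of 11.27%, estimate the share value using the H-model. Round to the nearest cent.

H-model: P₀ = D₀[(1+g_L) + H(g_S−g_L)]/(r−g_L), with H = 14/2 = 7.
P₀ = 11.63 × [(1+0.036) + 7×(0.274−0.036)] / (0.1127−0.036)
   = 11.63 × 2.7020 / 0.0767 = 409.7035

€409.70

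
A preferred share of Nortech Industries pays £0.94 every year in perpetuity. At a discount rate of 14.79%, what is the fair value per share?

£6.36

Zero-growth DDM (perpetuity): P₀ = D/r = 0.94 / 0.1479 = 6.3556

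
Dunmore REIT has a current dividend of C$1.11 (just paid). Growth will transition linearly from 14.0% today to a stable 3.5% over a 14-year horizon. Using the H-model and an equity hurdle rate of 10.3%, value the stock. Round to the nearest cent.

C$28.89

H-model: P₀ = D₀[(1+g_L) + H(g_S−g_L)]/(r−g_L), with H = 14/2 = 7.
P₀ = 1.11 × [(1+0.035) + 7×(0.14−0.035)] / (0.103−0.035)
   = 1.11 × 1.7700 / 0.068 = 28.8926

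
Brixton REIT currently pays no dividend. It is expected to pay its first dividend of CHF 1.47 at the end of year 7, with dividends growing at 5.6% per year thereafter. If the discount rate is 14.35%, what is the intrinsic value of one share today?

CHF 7.51

Deferred-dividend DDM. At t=6 the remaining stream is a growing perpetuity with first payment D_7 = 1.47.
V_6 = D_7/(r−g) = 1.47/(0.1435−0.056) = 16.8000
P₀ = V_6/(1+r)^6 = 16.8000/(1+0.1435)^6 = 7.5144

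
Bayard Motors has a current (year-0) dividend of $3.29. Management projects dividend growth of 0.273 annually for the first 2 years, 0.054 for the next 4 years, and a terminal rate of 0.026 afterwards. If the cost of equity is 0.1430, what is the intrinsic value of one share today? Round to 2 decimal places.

$47.01

Three-stage DDM. Project D₁…D_6; terminal Gordon value at t=6 with g = 0.026; discount at r = 0.143.
D_1 = 4.1882
D_2 = 5.3315
D_3 = 5.6194
D_4 = 5.9229
D_5 = 6.2427
D_6 = 6.5798
TV_6 = 6.7509/(0.143−0.026) = 57.7001
P₀ = Σ Dₜ/(1+r)ᵗ + TV_6/(1+r)^6 = 47.0053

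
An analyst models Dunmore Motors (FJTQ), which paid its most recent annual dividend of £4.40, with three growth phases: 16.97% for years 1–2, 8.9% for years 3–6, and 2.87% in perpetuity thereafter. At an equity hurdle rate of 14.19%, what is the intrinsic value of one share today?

£60.25

Three-stage DDM. Project D₁…D_6; terminal Gordon value at t=6 with g = 0.0287; discount at r = 0.1419.
D_1 = 5.1467
D_2 = 6.0201
D_3 = 6.5559
D_4 = 7.1393
D_5 = 7.7747
D_6 = 8.4667
TV_6 = 8.7097/(0.1419−0.0287) = 76.9406
P₀ = Σ Dₜ/(1+r)ᵗ + TV_6/(1+r)^6 = 60.2540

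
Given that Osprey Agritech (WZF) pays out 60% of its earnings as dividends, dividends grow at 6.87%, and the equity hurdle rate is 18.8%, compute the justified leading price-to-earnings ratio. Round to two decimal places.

Justified leading P/E = b/(r−g) = 0.60/(0.188−0.0687) = 5.0293

5.03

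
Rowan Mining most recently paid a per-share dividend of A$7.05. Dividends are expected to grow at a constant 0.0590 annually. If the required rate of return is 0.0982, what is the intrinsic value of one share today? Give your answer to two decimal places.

A$190.46

Gordon growth model: P₀ = D₁/(r − g). D₁ = 7.05 × (1 + 0.059) = 7.4659.
P₀ = 7.4659 / (0.0982 − 0.059) = 7.4659 / 0.0392 = 190.4579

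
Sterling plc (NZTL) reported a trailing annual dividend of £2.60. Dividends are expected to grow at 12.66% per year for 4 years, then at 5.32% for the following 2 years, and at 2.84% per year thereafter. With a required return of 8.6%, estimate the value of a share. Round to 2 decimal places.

£67.72

Three-stage DDM. Project D₁…D_6; terminal Gordon value at t=6 with g = 0.0284; discount at r = 0.086.
D_1 = 2.9292
D_2 = 3.3000
D_3 = 3.7178
D_4 = 4.1884
D_5 = 4.4113
D_6 = 4.6459
TV_6 = 4.7779/(0.086−0.0284) = 82.9495
P₀ = Σ Dₜ/(1+r)ᵗ + TV_6/(1+r)^6 = 67.7245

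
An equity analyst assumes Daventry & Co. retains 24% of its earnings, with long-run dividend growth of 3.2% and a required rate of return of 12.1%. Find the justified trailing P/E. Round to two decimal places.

8.81

Payout ratio b = 1 − 0.24 = 0.76.
Justified trailing P/E = b(1+g)/(r−g) = 0.76×(1+0.032)/(0.121−0.032) = 8.8126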